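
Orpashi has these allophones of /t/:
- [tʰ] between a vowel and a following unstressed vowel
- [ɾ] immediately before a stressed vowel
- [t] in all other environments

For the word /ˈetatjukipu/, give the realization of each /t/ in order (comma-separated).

Occurrence 1 (position 2): between a vowel and a following unstressed vowel → [tʰ].
Occurrence 2 (position 4): no conditioning environment matches → elsewhere allophone [t].

[tʰ], [t]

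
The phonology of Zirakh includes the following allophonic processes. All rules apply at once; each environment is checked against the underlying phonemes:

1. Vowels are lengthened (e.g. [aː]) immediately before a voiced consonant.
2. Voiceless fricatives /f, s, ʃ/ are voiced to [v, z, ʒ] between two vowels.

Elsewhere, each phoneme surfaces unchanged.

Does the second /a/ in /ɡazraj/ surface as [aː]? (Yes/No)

Yes

/a/ — between /r/ and /j/, before a voiced consonant — surfaces as [aː] (rule 1).
The actual realization is [aː], which matches [aː].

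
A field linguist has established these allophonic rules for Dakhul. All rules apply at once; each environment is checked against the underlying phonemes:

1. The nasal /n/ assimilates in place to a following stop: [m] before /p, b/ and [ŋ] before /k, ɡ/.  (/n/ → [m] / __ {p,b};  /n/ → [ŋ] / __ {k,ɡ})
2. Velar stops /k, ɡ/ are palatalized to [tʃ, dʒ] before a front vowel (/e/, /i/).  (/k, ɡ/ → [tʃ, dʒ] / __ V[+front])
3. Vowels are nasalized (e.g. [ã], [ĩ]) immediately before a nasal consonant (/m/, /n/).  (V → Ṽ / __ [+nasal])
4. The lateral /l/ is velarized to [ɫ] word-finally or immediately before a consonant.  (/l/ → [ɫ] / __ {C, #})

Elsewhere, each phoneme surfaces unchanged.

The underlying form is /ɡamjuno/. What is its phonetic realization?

[ɡãmjũno]

/ɡ/ (word-initial): rule 2 targets it, but not before a front vowel → unchanged [ɡ].
Rule 3 applies to /a/ (between /ɡ/ and /m/: before a nasal consonant) → [ã].
/m/ (between /a/ and /j/) is unaffected → [m].
/j/ stays [j].
/u/ meets the environment for rule 3 (before a nasal consonant) → [ũ].
/n/ (between /u/ and /o/): rule 1 targets it, but not before a labial or velar stop → unchanged [n].
/o/ (word-final) is in the target of rule 3 but the environment (before a nasal consonant) is not met → [o].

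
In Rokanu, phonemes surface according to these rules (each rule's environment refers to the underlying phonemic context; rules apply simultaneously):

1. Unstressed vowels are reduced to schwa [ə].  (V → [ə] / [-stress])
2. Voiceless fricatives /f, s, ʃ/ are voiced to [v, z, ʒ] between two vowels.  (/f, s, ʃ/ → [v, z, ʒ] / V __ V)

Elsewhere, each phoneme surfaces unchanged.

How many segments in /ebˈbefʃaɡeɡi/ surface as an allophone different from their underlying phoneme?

4

Segments that undergo a rule: /e/ → [ə] (rule 1); /a/ → [ə] (rule 1); /e/ → [ə] (rule 1); /i/ → [ə] (rule 1).
All other segments surface unchanged.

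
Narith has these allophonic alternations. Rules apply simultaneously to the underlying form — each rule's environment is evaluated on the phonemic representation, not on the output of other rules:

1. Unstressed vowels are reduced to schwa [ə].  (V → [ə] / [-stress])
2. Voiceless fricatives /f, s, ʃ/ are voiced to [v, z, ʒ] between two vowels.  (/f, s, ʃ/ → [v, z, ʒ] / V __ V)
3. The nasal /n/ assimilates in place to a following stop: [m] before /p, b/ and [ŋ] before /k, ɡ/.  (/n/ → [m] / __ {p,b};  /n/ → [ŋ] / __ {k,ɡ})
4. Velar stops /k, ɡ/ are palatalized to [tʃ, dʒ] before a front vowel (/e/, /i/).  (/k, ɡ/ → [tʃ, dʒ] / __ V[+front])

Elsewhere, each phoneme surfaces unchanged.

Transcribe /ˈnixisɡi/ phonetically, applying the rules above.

[ˈnixəsdʒə]

/n/ — word-initial; rule 3 does not apply here → [n].
/i/ (between /n/ and /x/): rule 1 targets it, but not in an unstressed syllable → unchanged [i].
/x/ stays [x].
Rule 1 applies to /i/ (between /x/ and /s/: in an unstressed syllable) → [ə].
/s/ (between /i/ and /ɡ/): rule 2 targets it, but not between two vowels → unchanged [s].
/ɡ/ meets the environment for rule 4 (before a front vowel) → [dʒ].
/i/ (word-final) occurs in an unstressed syllable → [ə] by rule 1.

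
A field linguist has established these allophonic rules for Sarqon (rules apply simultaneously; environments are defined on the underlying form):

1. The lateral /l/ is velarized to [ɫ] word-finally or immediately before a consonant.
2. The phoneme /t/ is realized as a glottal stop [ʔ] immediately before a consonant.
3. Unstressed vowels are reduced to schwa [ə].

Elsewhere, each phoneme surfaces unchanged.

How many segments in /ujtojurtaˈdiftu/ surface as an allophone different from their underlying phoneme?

Segments that undergo a rule: /u/ → [ə] (rule 3); /o/ → [ə] (rule 3); /u/ → [ə] (rule 3); /a/ → [ə] (rule 3); /u/ → [ə] (rule 3).
All other segments surface unchanged.

5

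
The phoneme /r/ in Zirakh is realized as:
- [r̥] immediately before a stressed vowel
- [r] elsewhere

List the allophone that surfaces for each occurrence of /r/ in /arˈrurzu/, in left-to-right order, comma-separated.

[r], [r̥], [r]

Occurrence 1 (position 2): no conditioning environment matches → elsewhere allophone [r].
Occurrence 2 (position 3): immediately before a stressed vowel → [r̥].
Occurrence 3 (position 5): no conditioning environment matches → elsewhere allophone [r].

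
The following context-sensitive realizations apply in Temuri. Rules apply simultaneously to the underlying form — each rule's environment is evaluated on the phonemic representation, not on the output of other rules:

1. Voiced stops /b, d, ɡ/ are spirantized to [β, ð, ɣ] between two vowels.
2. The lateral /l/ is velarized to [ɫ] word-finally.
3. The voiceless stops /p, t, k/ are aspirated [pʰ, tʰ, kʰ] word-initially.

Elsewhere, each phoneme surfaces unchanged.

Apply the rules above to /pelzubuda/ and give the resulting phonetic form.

/p/ meets the environment for rule 3 (word-initially) → [pʰ].
/l/ — between /e/ and /z/; rule 2 does not apply here → [l].
/b/ (between /u/ and /u/): between two vowels, so rule 1 applies → [β].
/d/ (between /u/ and /a/): between two vowels, so rule 1 applies → [ð].

[pʰelzuβuða]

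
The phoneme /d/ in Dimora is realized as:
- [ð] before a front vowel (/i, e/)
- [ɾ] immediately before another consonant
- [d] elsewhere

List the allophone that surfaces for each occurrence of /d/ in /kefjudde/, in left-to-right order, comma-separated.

[ɾ], [ð]

Occurrence 1 (position 6): immediately before another consonant → [ɾ].
Occurrence 2 (position 7): before a front vowel (/i, e/) → [ð].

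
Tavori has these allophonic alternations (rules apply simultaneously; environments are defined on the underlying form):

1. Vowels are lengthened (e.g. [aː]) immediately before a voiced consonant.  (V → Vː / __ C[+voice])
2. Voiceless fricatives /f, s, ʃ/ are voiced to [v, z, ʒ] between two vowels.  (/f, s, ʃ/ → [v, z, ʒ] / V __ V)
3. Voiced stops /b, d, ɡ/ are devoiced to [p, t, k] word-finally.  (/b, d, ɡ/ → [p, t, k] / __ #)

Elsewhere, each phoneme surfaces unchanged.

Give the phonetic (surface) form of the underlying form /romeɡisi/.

/r/ (word-initial): no rule targets it → [r].
/o/ meets the environment for rule 1 (before a voiced consonant) → [oː].
/m/ (between /o/ and /e/): no rule targets it → [m].
Rule 1 applies to /e/ (between /m/ and /ɡ/: before a voiced consonant) → [eː].
/ɡ/ — between /e/ and /i/; rule 3 does not apply here → [ɡ].
/i/ (between /ɡ/ and /s/) is in the target of rule 1 but the environment (before a voiced consonant) is not met → [i].
Rule 2 applies to /s/ (between /i/ and /i/: between two vowels) → [z].
/i/ (word-final) fails the environment for rule 1, so it stays [i].

[roːmeːɡizi]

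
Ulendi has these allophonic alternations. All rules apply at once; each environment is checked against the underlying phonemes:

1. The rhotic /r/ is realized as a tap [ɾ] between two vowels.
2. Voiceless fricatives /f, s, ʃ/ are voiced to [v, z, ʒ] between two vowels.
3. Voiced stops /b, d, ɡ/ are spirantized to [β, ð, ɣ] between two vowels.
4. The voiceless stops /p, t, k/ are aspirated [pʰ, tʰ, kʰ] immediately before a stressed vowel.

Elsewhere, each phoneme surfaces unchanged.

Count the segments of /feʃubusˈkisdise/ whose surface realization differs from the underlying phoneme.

Segments that undergo a rule: /ʃ/ → [ʒ] (rule 2); /b/ → [β] (rule 3); /k/ → [kʰ] (rule 4); /s/ → [z] (rule 2).
All other segments surface unchanged.

4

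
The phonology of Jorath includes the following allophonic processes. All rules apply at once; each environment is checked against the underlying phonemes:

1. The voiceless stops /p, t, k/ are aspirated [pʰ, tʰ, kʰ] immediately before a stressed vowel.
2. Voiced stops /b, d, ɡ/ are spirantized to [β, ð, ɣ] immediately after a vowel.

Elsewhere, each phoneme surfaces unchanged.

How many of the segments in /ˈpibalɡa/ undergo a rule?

Segments that undergo a rule: /p/ → [pʰ] (rule 1); /b/ → [β] (rule 2).
All other segments surface unchanged.

2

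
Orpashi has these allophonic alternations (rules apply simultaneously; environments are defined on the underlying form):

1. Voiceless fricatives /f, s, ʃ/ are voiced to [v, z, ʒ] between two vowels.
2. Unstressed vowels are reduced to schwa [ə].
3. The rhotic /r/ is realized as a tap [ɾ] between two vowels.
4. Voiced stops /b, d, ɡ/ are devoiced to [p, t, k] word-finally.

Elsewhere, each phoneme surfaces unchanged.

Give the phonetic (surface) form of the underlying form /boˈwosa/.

[bəˈwozə]

/b/ (word-initial) is in the target of rule 4 but the environment (word-finally) is not met → [b].
/o/ (between /b/ and /w/) occurs in an unstressed syllable → [ə] by rule 2.
/w/ stays [w].
/o/ (between /w/ and /s/) is in the target of rule 2 but the environment (in an unstressed syllable) is not met → [o].
/s/ (between /o/ and /a/): between two vowels, so rule 1 applies → [z].
/a/ (word-final) occurs in an unstressed syllable → [ə] by rule 2.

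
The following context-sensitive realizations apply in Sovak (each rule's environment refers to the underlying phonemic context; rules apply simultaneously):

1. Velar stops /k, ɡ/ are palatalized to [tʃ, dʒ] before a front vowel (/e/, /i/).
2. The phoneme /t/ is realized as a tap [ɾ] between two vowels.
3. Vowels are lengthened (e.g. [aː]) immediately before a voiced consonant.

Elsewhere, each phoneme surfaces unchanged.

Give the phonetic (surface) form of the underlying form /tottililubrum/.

[tottiːliːluːbruːm]

/t/ (word-initial): rule 2 targets it, but not between two vowels → unchanged [t].
/o/ (between /t/ and /t/) fails the environment for rule 3, so it stays [o].
/t/ (between /o/ and /t/) is in the target of rule 2 but the environment (between two vowels) is not met → [t].
/t/ (between /t/ and /i/): rule 2 targets it, but not between two vowels → unchanged [t].
/i/ (between /t/ and /l/): before a voiced consonant, so rule 3 applies → [iː].
/l/ — not in any rule's target class → [l].
Rule 3 applies to /i/ (between /l/ and /l/: before a voiced consonant) → [iː].
/l/ — not in any rule's target class → [l].
Rule 3 applies to /u/ (between /l/ and /b/: before a voiced consonant) → [uː].
/b/ — not in any rule's target class → [b].
/r/ — not in any rule's target class → [r].
/u/ — between /r/ and /m/, before a voiced consonant — surfaces as [uː] (rule 3).
/m/ (word-final): no rule targets it → [m].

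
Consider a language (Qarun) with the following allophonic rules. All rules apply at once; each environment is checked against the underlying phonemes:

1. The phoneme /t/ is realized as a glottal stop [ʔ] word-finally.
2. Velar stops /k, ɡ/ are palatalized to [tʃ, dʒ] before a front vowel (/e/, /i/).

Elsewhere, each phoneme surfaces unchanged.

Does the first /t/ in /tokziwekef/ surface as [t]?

Yes

/t/ (word-initial) fails the environment for rule 1, so it stays [t].
The actual realization is [t], which matches [t].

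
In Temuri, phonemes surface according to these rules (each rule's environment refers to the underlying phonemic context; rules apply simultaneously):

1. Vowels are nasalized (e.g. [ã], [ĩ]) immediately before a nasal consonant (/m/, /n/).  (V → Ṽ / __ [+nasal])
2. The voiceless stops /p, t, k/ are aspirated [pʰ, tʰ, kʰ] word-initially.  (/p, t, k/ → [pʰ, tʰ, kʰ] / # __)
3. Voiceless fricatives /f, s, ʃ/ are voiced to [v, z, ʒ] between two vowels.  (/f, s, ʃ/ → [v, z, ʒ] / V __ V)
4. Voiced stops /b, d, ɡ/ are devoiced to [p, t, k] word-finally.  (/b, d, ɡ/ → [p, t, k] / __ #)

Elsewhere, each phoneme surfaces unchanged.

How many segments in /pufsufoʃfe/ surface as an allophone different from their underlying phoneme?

Segments that undergo a rule: /p/ → [pʰ] (rule 2); /f/ → [v] (rule 3).
All other segments surface unchanged.

2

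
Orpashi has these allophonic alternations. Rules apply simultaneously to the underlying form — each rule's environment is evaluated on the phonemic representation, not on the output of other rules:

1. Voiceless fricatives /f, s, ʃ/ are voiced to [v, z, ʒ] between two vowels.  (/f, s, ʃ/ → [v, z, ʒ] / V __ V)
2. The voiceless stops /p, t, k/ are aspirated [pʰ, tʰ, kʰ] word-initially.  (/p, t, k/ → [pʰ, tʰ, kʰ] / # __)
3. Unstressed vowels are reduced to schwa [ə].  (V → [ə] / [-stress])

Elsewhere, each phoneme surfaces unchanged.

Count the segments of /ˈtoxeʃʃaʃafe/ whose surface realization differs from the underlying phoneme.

Segments that undergo a rule: /t/ → [tʰ] (rule 2); /e/ → [ə] (rule 3); /a/ → [ə] (rule 3); /ʃ/ → [ʒ] (rule 1); /a/ → [ə] (rule 3); /f/ → [v] (rule 1); /e/ → [ə] (rule 3).
All other segments surface unchanged.

7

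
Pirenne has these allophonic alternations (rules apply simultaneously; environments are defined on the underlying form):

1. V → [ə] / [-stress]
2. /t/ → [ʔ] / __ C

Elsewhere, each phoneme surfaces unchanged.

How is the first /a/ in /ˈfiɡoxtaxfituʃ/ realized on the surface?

Rule 1 applies to /a/ (between /t/ and /x/: in an unstressed syllable) → [ə].

[ə]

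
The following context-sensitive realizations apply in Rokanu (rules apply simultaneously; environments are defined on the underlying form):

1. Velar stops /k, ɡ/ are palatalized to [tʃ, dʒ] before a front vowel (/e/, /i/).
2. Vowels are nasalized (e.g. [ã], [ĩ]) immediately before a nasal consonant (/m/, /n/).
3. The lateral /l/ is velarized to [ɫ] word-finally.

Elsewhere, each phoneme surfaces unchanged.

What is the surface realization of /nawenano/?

/n/ (word-initial): no rule targets it → [n].
/a/ (between /n/ and /w/) is in the target of rule 2 but the environment (before a nasal consonant) is not met → [a].
/w/ (between /a/ and /e/): no rule targets it → [w].
/e/ (between /w/ and /n/) occurs before a nasal consonant → [ẽ] by rule 2.
/n/ (between /e/ and /a/): no rule targets it → [n].
/a/ (between /n/ and /n/) occurs before a nasal consonant → [ã] by rule 2.
/n/ (between /a/ and /o/): no rule targets it → [n].
/o/ (word-final): rule 2 targets it, but not before a nasal consonant → unchanged [o].

[nawẽnãno]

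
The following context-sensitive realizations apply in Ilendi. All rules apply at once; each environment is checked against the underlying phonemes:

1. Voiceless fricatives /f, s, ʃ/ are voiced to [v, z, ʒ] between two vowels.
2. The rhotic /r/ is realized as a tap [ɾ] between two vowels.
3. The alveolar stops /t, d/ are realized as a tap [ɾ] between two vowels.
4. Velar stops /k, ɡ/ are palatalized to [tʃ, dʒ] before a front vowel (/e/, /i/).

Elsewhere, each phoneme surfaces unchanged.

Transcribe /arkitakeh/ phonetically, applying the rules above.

/a/ — not in any rule's target class → [a].
/r/ (between /a/ and /k/) fails the environment for rule 2, so it stays [r].
/k/ meets the environment for rule 4 (before a front vowel) → [tʃ].
/i/ (between /k/ and /t/) is unaffected → [i].
/t/ meets the environment for rule 3 (between two vowels) → [ɾ].
/a/ (between /t/ and /k/) is unaffected → [a].
Rule 4 applies to /k/ (between /a/ and /e/: before a front vowel) → [tʃ].
/e/ stays [e].
/h/ — not in any rule's target class → [h].

[artʃiɾatʃeh]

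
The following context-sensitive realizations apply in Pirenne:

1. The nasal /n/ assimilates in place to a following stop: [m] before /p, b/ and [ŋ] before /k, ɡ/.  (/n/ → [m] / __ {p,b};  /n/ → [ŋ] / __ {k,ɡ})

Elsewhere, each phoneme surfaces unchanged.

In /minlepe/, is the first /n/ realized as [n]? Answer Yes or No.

Yes

/n/ (between /i/ and /l/) fails the environment for rule 1, so it stays [n].
The actual realization is [n], which matches [n].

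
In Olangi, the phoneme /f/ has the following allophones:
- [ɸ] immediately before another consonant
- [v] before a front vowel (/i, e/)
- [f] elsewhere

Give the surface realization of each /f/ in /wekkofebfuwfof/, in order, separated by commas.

[v], [f], [f], [f]

Occurrence 1 (position 6): before a front vowel (/i, e/) → [v].
Occurrence 2 (position 9): no conditioning environment matches → elsewhere allophone [f].
Occurrence 3 (position 12): no conditioning environment matches → elsewhere allophone [f].
Occurrence 4 (position 14): no conditioning environment matches → elsewhere allophone [f].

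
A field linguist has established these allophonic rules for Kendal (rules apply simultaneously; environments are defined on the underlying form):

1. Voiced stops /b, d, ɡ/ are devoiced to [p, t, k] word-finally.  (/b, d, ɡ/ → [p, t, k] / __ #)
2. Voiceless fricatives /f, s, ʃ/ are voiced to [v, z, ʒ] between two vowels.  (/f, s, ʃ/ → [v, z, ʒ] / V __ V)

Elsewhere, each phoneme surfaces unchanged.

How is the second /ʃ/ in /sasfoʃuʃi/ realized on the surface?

/ʃ/ (between /u/ and /i/) occurs between two vowels → [ʒ] by rule 2.

[ʒ]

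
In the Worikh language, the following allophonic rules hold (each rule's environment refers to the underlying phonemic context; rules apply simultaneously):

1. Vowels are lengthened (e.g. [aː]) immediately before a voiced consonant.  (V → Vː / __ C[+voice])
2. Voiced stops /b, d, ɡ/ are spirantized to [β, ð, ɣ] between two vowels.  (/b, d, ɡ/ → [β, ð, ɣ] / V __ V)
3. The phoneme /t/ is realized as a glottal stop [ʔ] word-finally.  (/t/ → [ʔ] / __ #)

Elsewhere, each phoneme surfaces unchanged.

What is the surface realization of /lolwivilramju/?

/o/ (between /l/ and /l/): before a voiced consonant, so rule 1 applies → [oː].
/i/ — between /w/ and /v/, before a voiced consonant — surfaces as [iː] (rule 1).
/i/ meets the environment for rule 1 (before a voiced consonant) → [iː].
/a/ (between /r/ and /m/): before a voiced consonant, so rule 1 applies → [aː].
/u/ — word-final; rule 1 does not apply here → [u].

[loːlwiːviːlraːmju]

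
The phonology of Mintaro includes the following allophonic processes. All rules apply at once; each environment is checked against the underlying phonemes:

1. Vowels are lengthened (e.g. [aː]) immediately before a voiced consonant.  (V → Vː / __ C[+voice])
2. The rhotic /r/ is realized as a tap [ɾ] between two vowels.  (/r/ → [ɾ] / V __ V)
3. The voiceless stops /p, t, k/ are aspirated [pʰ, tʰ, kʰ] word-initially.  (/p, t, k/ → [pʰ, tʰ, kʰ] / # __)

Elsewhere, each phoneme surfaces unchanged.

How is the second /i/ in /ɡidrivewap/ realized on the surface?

[iː]

/i/ — between /r/ and /v/, before a voiced consonant — surfaces as [iː] (rule 1).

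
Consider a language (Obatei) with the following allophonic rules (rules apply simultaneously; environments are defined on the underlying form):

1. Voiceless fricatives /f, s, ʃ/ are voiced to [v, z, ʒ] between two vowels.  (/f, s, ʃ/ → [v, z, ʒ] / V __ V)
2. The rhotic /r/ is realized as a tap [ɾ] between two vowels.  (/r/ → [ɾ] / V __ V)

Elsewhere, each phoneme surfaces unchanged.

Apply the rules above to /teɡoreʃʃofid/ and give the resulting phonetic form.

/t/ — not in any rule's target class → [t].
/e/ (between /t/ and /ɡ/): no rule targets it → [e].
/ɡ/ stays [ɡ].
/o/ stays [o].
Rule 2 applies to /r/ (between /o/ and /e/: between two vowels) → [ɾ].
/e/ stays [e].
/ʃ/ (between /e/ and /ʃ/): rule 1 targets it, but not between two vowels → unchanged [ʃ].
/ʃ/ (between /ʃ/ and /o/) is in the target of rule 1 but the environment (between two vowels) is not met → [ʃ].
/o/ — not in any rule's target class → [o].
/f/ — between /o/ and /i/, between two vowels — surfaces as [v] (rule 1).
/i/ — not in any rule's target class → [i].
/d/ (word-final) is unaffected → [d].

[teɡoɾeʃʃovid]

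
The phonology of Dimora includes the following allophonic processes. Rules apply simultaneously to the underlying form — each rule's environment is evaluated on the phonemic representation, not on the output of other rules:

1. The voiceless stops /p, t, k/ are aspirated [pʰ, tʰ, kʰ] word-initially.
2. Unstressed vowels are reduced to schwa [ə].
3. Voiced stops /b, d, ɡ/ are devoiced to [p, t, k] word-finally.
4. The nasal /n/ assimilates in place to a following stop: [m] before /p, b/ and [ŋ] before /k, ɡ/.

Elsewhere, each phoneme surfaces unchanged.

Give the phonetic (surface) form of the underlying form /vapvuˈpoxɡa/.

[vəpvəˈpoxɡə]

/v/ (word-initial): no rule targets it → [v].
/a/ (between /v/ and /p/) occurs in an unstressed syllable → [ə] by rule 2.
/p/ (between /a/ and /v/) fails the environment for rule 1, so it stays [p].
/v/ — not in any rule's target class → [v].
/u/ meets the environment for rule 2 (in an unstressed syllable) → [ə].
/p/ (between /u/ and /o/) is in the target of rule 1 but the environment (word-initially) is not met → [p].
/o/ — between /p/ and /x/; rule 2 does not apply here → [o].
/x/ (between /o/ and /ɡ/): no rule targets it → [x].
/ɡ/ (between /x/ and /a/): rule 3 targets it, but not word-finally → unchanged [ɡ].
/a/ (word-final): in an unstressed syllable, so rule 2 applies → [ə].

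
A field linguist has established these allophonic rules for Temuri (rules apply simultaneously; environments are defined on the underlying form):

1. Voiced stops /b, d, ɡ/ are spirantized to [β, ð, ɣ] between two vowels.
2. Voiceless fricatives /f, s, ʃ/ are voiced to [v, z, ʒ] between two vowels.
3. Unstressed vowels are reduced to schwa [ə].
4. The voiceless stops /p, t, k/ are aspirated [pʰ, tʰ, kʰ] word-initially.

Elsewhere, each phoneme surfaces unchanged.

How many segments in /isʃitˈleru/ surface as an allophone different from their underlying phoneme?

3

Segments that undergo a rule: /i/ → [ə] (rule 3); /i/ → [ə] (rule 3); /u/ → [ə] (rule 3).
All other segments surface unchanged.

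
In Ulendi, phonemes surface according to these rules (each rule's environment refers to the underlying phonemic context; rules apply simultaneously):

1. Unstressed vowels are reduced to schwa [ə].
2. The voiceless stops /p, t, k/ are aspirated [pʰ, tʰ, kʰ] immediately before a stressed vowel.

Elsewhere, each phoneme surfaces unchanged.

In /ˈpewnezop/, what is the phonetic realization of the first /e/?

[e]

/e/ (between /p/ and /w/) fails the environment for rule 1, so it stays [e].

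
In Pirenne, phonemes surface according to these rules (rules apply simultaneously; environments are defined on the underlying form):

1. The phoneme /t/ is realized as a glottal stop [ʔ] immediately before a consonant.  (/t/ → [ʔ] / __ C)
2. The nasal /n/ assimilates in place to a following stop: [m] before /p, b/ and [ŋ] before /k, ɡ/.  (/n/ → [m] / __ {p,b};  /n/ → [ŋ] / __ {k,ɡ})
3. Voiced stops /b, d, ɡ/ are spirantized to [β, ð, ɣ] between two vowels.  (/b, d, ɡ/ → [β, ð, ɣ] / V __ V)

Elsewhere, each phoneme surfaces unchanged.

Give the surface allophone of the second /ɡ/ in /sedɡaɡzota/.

/ɡ/ (between /a/ and /z/) fails the environment for rule 3, so it stays [ɡ].

[ɡ]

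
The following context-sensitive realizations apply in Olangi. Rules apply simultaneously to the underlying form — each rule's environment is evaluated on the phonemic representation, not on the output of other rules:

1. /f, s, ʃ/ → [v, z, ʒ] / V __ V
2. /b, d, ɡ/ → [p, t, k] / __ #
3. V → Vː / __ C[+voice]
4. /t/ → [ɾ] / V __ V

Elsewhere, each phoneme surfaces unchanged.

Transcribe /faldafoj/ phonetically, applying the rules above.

[faːldavoːj]

/f/ (word-initial) is in the target of rule 1 but the environment (between two vowels) is not met → [f].
/a/ — between /f/ and /l/, before a voiced consonant — surfaces as [aː] (rule 3).
/l/ — not in any rule's target class → [l].
/d/ (between /l/ and /a/) is in the target of rule 2 but the environment (word-finally) is not met → [d].
/a/ (between /d/ and /f/) fails the environment for rule 3, so it stays [a].
/f/ (between /a/ and /o/) occurs between two vowels → [v] by rule 1.
/o/ (between /f/ and /j/): before a voiced consonant, so rule 3 applies → [oː].
/j/ — not in any rule's target class → [j].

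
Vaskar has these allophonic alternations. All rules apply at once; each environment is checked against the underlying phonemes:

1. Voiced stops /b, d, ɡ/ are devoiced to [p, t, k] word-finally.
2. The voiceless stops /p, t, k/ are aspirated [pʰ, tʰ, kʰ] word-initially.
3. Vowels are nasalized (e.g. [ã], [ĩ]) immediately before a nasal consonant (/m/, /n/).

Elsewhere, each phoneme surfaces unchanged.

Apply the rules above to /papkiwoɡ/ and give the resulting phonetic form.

Rule 2 applies to /p/ (word-initial: word-initially) → [pʰ].
/a/ — between /p/ and /p/; rule 3 does not apply here → [a].
/p/ (between /a/ and /k/) fails the environment for rule 2, so it stays [p].
/k/ (between /p/ and /i/) is in the target of rule 2 but the environment (word-initially) is not met → [k].
/i/ (between /k/ and /w/) fails the environment for rule 3, so it stays [i].
/w/ — not in any rule's target class → [w].
/o/ (between /w/ and /ɡ/) is in the target of rule 3 but the environment (before a nasal consonant) is not met → [o].
Rule 1 applies to /ɡ/ (word-final: word-finally) → [k].

[pʰapkiwok]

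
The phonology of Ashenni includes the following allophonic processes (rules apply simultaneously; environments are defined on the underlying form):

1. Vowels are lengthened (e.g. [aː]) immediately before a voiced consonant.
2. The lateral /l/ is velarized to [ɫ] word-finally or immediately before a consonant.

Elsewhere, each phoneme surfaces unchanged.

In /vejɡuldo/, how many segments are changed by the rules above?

Segments that undergo a rule: /e/ → [eː] (rule 1); /u/ → [uː] (rule 1); /l/ → [ɫ] (rule 2).
All other segments surface unchanged.

3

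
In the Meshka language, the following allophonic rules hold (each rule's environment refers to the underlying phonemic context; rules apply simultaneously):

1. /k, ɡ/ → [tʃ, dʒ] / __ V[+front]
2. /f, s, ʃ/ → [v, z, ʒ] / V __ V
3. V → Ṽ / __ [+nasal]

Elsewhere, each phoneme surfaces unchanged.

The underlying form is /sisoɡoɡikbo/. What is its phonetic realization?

/s/ (word-initial) is in the target of rule 2 but the environment (between two vowels) is not met → [s].
/i/ (between /s/ and /s/) is in the target of rule 3 but the environment (before a nasal consonant) is not met → [i].
/s/ meets the environment for rule 2 (between two vowels) → [z].
/o/ (between /s/ and /ɡ/): rule 3 targets it, but not before a nasal consonant → unchanged [o].
/ɡ/ (between /o/ and /o/) is in the target of rule 1 but the environment (before a front vowel) is not met → [ɡ].
/o/ (between /ɡ/ and /ɡ/) fails the environment for rule 3, so it stays [o].
/ɡ/ (between /o/ and /i/) occurs before a front vowel → [dʒ] by rule 1.
/i/ (between /ɡ/ and /k/) is in the target of rule 3 but the environment (before a nasal consonant) is not met → [i].
/k/ (between /i/ and /b/) fails the environment for rule 1, so it stays [k].
/b/ stays [b].
/o/ (word-final) fails the environment for rule 3, so it stays [o].

[sizoɡodʒikbo]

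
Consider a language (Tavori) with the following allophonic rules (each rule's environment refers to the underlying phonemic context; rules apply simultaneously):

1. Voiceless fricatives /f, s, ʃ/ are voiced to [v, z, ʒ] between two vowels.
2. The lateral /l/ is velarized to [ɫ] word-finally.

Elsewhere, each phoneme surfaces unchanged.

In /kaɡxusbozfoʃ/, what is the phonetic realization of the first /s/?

[s]

/s/ — between /u/ and /b/; rule 1 does not apply here → [s].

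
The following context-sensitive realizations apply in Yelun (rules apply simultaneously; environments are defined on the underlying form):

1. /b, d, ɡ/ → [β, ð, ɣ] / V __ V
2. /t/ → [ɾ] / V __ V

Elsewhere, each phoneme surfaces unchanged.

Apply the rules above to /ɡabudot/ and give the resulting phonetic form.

/ɡ/ (word-initial) is in the target of rule 1 but the environment (between two vowels) is not met → [ɡ].
/a/ — not in any rule's target class → [a].
/b/ (between /a/ and /u/): between two vowels, so rule 1 applies → [β].
/u/ (between /b/ and /d/) is unaffected → [u].
/d/ (between /u/ and /o/): between two vowels, so rule 1 applies → [ð].
/o/ stays [o].
/t/ (word-final) is in the target of rule 2 but the environment (between two vowels) is not met → [t].

[ɡaβuðot]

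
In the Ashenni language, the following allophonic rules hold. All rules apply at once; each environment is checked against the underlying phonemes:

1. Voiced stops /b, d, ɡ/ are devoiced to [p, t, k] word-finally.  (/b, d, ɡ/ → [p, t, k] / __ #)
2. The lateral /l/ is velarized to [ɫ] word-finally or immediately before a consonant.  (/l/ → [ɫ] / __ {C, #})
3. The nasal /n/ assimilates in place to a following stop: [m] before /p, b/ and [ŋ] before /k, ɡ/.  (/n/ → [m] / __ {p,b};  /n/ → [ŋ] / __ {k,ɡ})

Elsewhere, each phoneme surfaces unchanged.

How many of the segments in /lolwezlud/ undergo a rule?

2

Segments that undergo a rule: /l/ → [ɫ] (rule 2); /d/ → [t] (rule 1).
All other segments surface unchanged.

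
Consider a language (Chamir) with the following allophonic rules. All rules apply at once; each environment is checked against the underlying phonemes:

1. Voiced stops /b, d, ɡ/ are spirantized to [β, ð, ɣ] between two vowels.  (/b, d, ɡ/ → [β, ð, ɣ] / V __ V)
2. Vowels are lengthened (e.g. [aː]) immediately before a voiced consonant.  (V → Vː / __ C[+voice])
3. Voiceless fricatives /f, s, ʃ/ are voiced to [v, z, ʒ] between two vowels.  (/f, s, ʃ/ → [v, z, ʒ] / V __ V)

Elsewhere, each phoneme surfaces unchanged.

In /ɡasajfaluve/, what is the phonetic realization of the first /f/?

/f/ (between /j/ and /a/): rule 3 targets it, but not between two vowels → unchanged [f].

[f]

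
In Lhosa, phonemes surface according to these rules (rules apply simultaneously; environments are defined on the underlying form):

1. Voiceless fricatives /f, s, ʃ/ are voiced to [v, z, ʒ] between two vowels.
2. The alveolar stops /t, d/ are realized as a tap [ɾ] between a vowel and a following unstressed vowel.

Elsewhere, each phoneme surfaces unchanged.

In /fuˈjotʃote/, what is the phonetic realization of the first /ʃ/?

[ʃ]

/ʃ/ — between /t/ and /o/; rule 1 does not apply here → [ʃ].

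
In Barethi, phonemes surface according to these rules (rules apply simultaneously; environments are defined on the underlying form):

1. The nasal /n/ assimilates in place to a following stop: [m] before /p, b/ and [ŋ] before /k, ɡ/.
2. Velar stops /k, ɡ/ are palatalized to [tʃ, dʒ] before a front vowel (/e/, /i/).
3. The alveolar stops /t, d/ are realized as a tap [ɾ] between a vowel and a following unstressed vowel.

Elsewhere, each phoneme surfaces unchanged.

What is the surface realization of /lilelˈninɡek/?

/l/ stays [l].
/i/ (between /l/ and /l/) is unaffected → [i].
/l/ (between /i/ and /e/): no rule targets it → [l].
/e/ stays [e].
/l/ (between /e/ and /n/): no rule targets it → [l].
/n/ — between /l/ and /i/; rule 1 does not apply here → [n].
/i/ — not in any rule's target class → [i].
Rule 1 applies to /n/ (between /i/ and /ɡ/: before a labial or velar stop) → [ŋ].
/ɡ/ meets the environment for rule 2 (before a front vowel) → [dʒ].
/e/ (between /ɡ/ and /k/) is unaffected → [e].
/k/ — word-final; rule 2 does not apply here → [k].

[lilelˈniŋdʒek]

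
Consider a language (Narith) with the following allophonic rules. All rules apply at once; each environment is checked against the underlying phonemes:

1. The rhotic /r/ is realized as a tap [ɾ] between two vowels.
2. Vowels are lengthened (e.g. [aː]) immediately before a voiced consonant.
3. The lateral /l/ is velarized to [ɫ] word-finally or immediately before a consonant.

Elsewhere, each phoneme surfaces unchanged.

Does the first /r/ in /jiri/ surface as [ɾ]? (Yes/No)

/r/ (between /i/ and /i/) occurs between two vowels → [ɾ] by rule 1.
The actual realization is [ɾ], which matches [ɾ].

Yes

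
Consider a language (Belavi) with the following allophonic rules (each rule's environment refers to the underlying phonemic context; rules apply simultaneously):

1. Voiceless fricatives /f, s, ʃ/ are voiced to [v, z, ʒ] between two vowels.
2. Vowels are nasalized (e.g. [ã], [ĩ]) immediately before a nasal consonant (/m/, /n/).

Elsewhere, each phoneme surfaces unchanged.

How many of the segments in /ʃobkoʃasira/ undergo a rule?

2

Segments that undergo a rule: /ʃ/ → [ʒ] (rule 1); /s/ → [z] (rule 1).
All other segments surface unchanged.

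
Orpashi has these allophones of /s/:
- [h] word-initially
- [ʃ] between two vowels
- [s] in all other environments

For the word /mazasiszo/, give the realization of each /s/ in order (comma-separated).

[ʃ], [s]

Occurrence 1 (position 5): between two vowels → [ʃ].
Occurrence 2 (position 7): no conditioning environment matches → elsewhere allophone [s].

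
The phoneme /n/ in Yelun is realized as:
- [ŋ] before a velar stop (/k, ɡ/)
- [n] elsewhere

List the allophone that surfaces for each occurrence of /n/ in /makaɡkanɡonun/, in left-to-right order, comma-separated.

Occurrence 1 (position 8): before a velar stop → [ŋ].
Occurrence 2 (position 11): no conditioning environment matches → elsewhere allophone [n].
Occurrence 3 (position 13): no conditioning environment matches → elsewhere allophone [n].

[ŋ], [n], [n]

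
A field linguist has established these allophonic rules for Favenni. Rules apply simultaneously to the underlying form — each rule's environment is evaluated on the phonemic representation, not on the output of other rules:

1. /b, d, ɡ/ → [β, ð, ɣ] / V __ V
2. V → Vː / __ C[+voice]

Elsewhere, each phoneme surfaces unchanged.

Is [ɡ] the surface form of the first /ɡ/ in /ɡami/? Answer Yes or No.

/ɡ/ (word-initial): rule 1 targets it, but not between two vowels → unchanged [ɡ].
The actual realization is [ɡ], which matches [ɡ].

Yes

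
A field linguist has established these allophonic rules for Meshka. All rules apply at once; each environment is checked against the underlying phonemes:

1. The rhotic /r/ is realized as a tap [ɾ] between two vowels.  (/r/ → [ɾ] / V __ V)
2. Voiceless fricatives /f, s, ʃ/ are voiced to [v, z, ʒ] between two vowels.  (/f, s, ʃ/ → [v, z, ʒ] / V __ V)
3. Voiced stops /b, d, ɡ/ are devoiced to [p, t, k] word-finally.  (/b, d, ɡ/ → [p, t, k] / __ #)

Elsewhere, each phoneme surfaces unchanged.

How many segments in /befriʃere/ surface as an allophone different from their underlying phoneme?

2

Segments that undergo a rule: /ʃ/ → [ʒ] (rule 2); /r/ → [ɾ] (rule 1).
All other segments surface unchanged.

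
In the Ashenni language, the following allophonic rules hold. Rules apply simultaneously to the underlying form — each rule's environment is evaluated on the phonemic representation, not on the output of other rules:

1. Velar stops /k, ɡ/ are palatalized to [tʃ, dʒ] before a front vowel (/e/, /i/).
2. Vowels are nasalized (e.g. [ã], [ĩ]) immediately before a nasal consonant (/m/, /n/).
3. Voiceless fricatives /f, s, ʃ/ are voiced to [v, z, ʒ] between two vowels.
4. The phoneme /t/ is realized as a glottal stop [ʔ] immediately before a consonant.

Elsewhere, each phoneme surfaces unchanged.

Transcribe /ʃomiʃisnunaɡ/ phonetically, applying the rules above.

/ʃ/ (word-initial) is in the target of rule 3 but the environment (between two vowels) is not met → [ʃ].
/o/ meets the environment for rule 2 (before a nasal consonant) → [õ].
/i/ (between /m/ and /ʃ/) is in the target of rule 2 but the environment (before a nasal consonant) is not met → [i].
Rule 3 applies to /ʃ/ (between /i/ and /i/: between two vowels) → [ʒ].
/i/ (between /ʃ/ and /s/): rule 2 targets it, but not before a nasal consonant → unchanged [i].
/s/ — between /i/ and /n/; rule 3 does not apply here → [s].
/u/ (between /n/ and /n/) occurs before a nasal consonant → [ũ] by rule 2.
/a/ — between /n/ and /ɡ/; rule 2 does not apply here → [a].
/ɡ/ (word-final): rule 1 targets it, but not before a front vowel → unchanged [ɡ].

[ʃõmiʒisnũnaɡ]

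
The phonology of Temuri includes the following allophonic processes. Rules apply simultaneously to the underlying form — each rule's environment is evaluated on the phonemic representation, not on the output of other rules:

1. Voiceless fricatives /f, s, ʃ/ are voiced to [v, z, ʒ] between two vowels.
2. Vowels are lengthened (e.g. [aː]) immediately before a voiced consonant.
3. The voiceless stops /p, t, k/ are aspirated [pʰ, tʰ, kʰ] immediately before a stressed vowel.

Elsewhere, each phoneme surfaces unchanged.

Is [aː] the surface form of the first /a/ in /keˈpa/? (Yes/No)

/a/ (word-final): rule 2 targets it, but not before a voiced consonant → unchanged [a].
The actual realization is [a], not [aː].

No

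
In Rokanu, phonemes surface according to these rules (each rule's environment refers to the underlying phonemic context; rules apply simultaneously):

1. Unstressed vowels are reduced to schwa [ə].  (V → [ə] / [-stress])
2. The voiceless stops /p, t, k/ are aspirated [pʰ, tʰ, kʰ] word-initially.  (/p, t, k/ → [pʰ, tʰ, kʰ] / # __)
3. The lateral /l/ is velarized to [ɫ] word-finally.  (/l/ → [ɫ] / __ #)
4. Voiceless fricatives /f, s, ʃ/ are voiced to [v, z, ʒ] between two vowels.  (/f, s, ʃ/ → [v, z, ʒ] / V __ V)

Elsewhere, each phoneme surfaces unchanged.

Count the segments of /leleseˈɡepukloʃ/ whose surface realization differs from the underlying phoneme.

6

Segments that undergo a rule: /e/ → [ə] (rule 1); /e/ → [ə] (rule 1); /s/ → [z] (rule 4); /e/ → [ə] (rule 1); /u/ → [ə] (rule 1); /o/ → [ə] (rule 1).
All other segments surface unchanged.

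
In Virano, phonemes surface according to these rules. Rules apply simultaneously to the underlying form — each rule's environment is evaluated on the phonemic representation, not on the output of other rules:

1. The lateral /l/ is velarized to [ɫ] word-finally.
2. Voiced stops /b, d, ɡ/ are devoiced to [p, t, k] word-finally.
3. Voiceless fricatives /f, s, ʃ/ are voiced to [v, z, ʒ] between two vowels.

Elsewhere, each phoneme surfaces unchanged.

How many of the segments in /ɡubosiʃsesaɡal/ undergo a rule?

3

Segments that undergo a rule: /s/ → [z] (rule 3); /s/ → [z] (rule 3); /l/ → [ɫ] (rule 1).
All other segments surface unchanged.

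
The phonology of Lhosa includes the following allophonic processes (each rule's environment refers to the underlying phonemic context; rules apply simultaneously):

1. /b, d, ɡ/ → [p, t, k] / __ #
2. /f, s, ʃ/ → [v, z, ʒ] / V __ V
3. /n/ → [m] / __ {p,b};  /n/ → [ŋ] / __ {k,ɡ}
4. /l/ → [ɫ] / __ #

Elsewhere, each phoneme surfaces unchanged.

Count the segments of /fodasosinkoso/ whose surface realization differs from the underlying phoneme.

4

Segments that undergo a rule: /s/ → [z] (rule 2); /s/ → [z] (rule 2); /n/ → [ŋ] (rule 3); /s/ → [z] (rule 2).
All other segments surface unchanged.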